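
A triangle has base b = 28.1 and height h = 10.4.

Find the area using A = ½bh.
A = ½·b·h = ½·28.1·10.4 = ½·292.24 = 146.12

Area = 146.12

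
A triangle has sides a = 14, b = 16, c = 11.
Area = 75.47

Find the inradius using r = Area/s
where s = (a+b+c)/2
s = (14 + 16 + 11)/2 = 41/2 = 20.5
r = Area/s = 75.47/20.5 ≈ 3.68146

r = 3.681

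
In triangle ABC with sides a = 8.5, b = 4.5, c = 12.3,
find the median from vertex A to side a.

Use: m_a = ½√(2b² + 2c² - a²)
m_a = ½√(2·4.5² + 2·12.3² − 8.5²) = ½√(2·20.25 + 2·151.29 − 72.25) = ½√(40.5 + 302.58 − 72.25) = ½√270.83
√270.83 ≈ 16.4569, so m_a ≈ 8.22846

m_a = 8.228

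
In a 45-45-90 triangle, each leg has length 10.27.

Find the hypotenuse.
In a 45-45-90 triangle the sides are in ratio 1 : 1 : √2, so hypotenuse = leg·√2.
Hypotenuse = 10.27·√2 ≈ 10.27·1.41421 ≈ 14.524

Hypotenuse = 10.27√2 = 14.52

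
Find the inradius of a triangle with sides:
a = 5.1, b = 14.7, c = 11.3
r = Area/s where s is the semi-perimeter.
s = (5.1 + 14.7 + 11.3)/2 = 31.1/2 = 15.55
Area = √(s(s−a)(s−b)(s−c)) = √(15.55·10.45·0.85·4.25) ≈ √587.022 ≈ 24.2285
r ≈ 24.2285/15.55 ≈ 1.55811

r = 1.558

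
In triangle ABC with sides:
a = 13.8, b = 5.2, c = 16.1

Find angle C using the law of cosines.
c² = a² + b² − 2ab·cos(C)  ⇒  cos(C) = (a² + b² − c²)/(2ab)
cos(C) = (13.8² + 5.2² − 16.1²)/(2·13.8·5.2) = (190.44 + 27.04 − 259.21)/143.52 = -41.73/143.52 ≈ -0.290761
C = arccos(-0.290761) ≈ 106.904°

C = 106.9°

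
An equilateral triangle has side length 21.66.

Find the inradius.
r = Area/s with s the semi-perimeter.
Area = (√3/4)·21.66² = (√3/4)·469.1556 ≈ 0.433013·469.1556 ≈ 203.15
s = 3·21.66/2 = 32.49
r ≈ 203.15/32.49 ≈ 6.2527
(Equivalently r = side/(2√3) = 21.66/3.4641 ≈ 6.2527.)

r = 6.253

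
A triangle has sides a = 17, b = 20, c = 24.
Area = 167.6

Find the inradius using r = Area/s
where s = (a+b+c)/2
s = (17 + 20 + 24)/2 = 61/2 = 30.5
r = Area/s = 167.6/30.5 ≈ 5.49508

r = 5.495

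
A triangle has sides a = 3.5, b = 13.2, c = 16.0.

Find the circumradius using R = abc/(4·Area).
First find the area with Heron's formula.
s = (3.5 + 13.2 + 16.0)/2 = 16.35
Area = √(s(s−a)(s−b)(s−c)) = √(16.35·12.85·3.15·0.35) ≈ √231.632 ≈ 15.2195
abc = 3.5·13.2·16.0 = 739.2
R = abc/(4·Area) ≈ 739.2/(4·15.2195) = 739.2/60.8779 ≈ 12.1423

R = 12.14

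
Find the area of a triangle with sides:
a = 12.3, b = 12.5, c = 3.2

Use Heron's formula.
s = (12.3 + 12.5 + 3.2)/2 = 28/2 = 14
s − a = 1.7, s − b = 1.5, s − c = 10.8
s(s−a)(s−b)(s−c) = 14·1.7·1.5·10.8 ≈ 385.56
Area = √385.56 ≈ 19.6357

Area = 19.64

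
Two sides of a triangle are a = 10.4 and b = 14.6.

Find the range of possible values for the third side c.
Triangle inequality: |a − b| < c < a + b
|a − b| = |10.4 − 14.6| = 4.2
a + b = 10.4 + 14.6 = 25

4.2 < c < 25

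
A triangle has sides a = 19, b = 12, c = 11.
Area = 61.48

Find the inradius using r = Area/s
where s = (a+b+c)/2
s = (19 + 12 + 11)/2 = 42/2 = 21
r = Area/s = 61.48/21 ≈ 2.92762

r = 2.928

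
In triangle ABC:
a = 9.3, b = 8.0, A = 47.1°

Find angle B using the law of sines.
a/sin(A) = b/sin(B)  ⇒  sin(B) = b·sin(A)/a = 8.0·sin(47.1°)/9.3
sin(47.1°) ≈ 0.732543
sin(B) ≈ 8.0·0.732543/9.3 ≈ 5.86034/9.3 ≈ 0.630144
B = arcsin(0.630144) ≈ 39.0608°
(Since b ≤ a we need B ≤ A, so the obtuse alternative 180° − 39.0608° ≈ 140.939° is rejected.)

B = 39.06°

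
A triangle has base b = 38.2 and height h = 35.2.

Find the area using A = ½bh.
A = ½·b·h = ½·38.2·35.2 = ½·1344.64 = 672.32

Area = 672.32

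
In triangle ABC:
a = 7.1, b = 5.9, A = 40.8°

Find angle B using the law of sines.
a/sin(A) = b/sin(B)  ⇒  sin(B) = b·sin(A)/a = 5.9·sin(40.8°)/7.1
sin(40.8°) ≈ 0.653421
sin(B) ≈ 5.9·0.653421/7.1 ≈ 3.85518/7.1 ≈ 0.542983
B = arcsin(0.542983) ≈ 32.887°
(Since b ≤ a we need B ≤ A, so the obtuse alternative 180° − 32.887° ≈ 147.113° is rejected.)

B = 32.89°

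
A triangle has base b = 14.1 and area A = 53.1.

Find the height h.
A = ½·b·h  ⇒  h = 2A/b = 2·53.1/14.1 = 106.2/14.1 ≈ 7.53191

h = 7.532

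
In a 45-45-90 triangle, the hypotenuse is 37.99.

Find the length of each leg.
In a 45-45-90 triangle hypotenuse = leg·√2, so leg = hypotenuse/√2.
Leg = 37.99/√2 ≈ 37.99/1.41421 ≈ 26.863

Each leg = 26.86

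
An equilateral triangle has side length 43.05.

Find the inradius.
r = Area/s with s the semi-perimeter.
Area = (√3/4)·43.05² = (√3/4)·1853.3025 ≈ 0.433013·1853.3025 ≈ 802.504
s = 3·43.05/2 = 64.575
r ≈ 802.504/64.575 ≈ 12.4275
(Equivalently r = side/(2√3) = 43.05/3.4641 ≈ 12.4275.)

r = 12.43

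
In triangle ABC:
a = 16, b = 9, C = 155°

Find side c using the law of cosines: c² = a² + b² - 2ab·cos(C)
c² = 16² + 9² − 2·16·9·cos(155°)
cos(155°) ≈ -0.906308
c² ≈ 256 + 81 − 288·(-0.906308) ≈ 337 + 261.017 ≈ 598.017
c ≈ √598.017 ≈ 24.4544

c = 24.45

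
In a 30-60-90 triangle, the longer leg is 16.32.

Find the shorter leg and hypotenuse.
In a 30-60-90 triangle the sides are in ratio 1 : √3 : 2, so short leg = long leg/√3 and hypotenuse = 2·(short leg).
Short leg = 16.32/√3 ≈ 16.32/1.73205 ≈ 9.42236
Hypotenuse = 2·9.42236 ≈ 18.8447

Short leg = 9.422, Hypotenuse = 18.84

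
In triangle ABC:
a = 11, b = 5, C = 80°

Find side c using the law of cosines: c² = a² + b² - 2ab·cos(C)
c² = 11² + 5² − 2·11·5·cos(80°)
cos(80°) ≈ 0.173648
c² ≈ 121 + 25 − 110·(0.173648) ≈ 146 − 19.1013 ≈ 126.899
c ≈ √126.899 ≈ 11.2649

c = 11.26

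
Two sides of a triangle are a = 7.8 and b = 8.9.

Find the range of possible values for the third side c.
Triangle inequality: |a − b| < c < a + b
|a − b| = |7.8 − 8.9| = 1.1
a + b = 7.8 + 8.9 = 16.7

1.1 < c < 16.7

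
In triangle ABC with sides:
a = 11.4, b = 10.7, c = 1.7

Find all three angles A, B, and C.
Law of cosines for each angle (a² = 129.96, b² = 114.49, c² = 2.89):
cos(A) = (b² + c² − a²)/(2bc) = (114.49 + 2.89 − 129.96)/(2·10.7·1.7) = -12.58/36.38 ≈ -0.345794  ⇒  A ≈ 110.23°
cos(B) = (a² + c² − b²)/(2ac) = (129.96 + 2.89 − 114.49)/(2·11.4·1.7) = 18.36/38.76 ≈ 0.473684  ⇒  B ≈ 61.7263°
cos(C) = (a² + b² − c²)/(2ab) = (129.96 + 114.49 − 2.89)/(2·11.4·10.7) = 241.56/243.96 ≈ 0.990162  ⇒  C ≈ 8.04342°
Check: A + B + C ≈ 180°

A = 110.2°, B = 61.73°, C = 8.043°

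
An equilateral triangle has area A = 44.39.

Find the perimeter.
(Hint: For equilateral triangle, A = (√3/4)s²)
A = (√3/4)s²  ⇒  s² = 4A/√3 = 4·44.39/√3 = 177.56/1.73205 ≈ 102.514
s ≈ √102.514 ≈ 10.1249
Perimeter = 3s ≈ 3·10.1249 ≈ 30.3748

Perimeter = 30.37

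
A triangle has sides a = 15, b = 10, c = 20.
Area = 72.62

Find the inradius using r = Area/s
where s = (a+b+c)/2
s = (15 + 10 + 20)/2 = 45/2 = 22.5
r = Area/s = 72.62/22.5 ≈ 3.22756

r = 3.228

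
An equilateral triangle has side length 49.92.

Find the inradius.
r = Area/s with s the semi-perimeter.
Area = (√3/4)·49.92² = (√3/4)·2492.0064 ≈ 0.433013·2492.0064 ≈ 1079.07
s = 3·49.92/2 = 74.88
r ≈ 1079.07/74.88 ≈ 14.4107
(Equivalently r = side/(2√3) = 49.92/3.4641 ≈ 14.4107.)

r = 14.41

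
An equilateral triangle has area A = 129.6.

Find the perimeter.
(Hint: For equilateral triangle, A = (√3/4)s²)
A = (√3/4)s²  ⇒  s² = 4A/√3 = 4·129.6/√3 = 518.4/1.73205 ≈ 299.298
s ≈ √299.298 ≈ 17.3002
Perimeter = 3s ≈ 3·17.3002 ≈ 51.9007

Perimeter = 51.9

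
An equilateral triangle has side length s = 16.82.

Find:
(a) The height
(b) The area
(a) The height splits the triangle into two 30-60-90 halves: h = s·√3/2 = 16.82·1.73205/2 ≈ 29.1331/2 ≈ 14.5665
(b) Area = (√3/4)·s² = (√3/4)·16.82² = (√3/4)·282.9124 ≈ 0.433013·282.9124 ≈ 122.505

Height = 14.57, Area = 122.5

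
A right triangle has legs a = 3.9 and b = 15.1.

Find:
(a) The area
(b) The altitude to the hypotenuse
(a) The legs are perpendicular, so Area = ½·a·b = ½·3.9·15.1 = ½·58.89 = 29.445
(b) Hypotenuse c = √(a² + b²) = √(15.21 + 228.01) = √243.22 ≈ 15.5955
    Area = ½·c·h_c  ⇒  h_c = 2·Area/c = 58.89/15.5955 ≈ 3.77609

Area = 29.445, h_c = 3.776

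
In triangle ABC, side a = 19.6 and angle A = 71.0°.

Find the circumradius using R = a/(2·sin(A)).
R = a/(2·sin(A)) = 19.6/(2·sin(71.0°))
sin(71.0°) ≈ 0.945519
R ≈ 19.6/(2·0.945519) = 19.6/1.89104 ≈ 10.3647

R = 10.36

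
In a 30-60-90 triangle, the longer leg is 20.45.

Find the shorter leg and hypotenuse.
In a 30-60-90 triangle the sides are in ratio 1 : √3 : 2, so short leg = long leg/√3 and hypotenuse = 2·(short leg).
Short leg = 20.45/√3 ≈ 20.45/1.73205 ≈ 11.8068
Hypotenuse = 2·11.8068 ≈ 23.6136

Short leg = 11.81, Hypotenuse = 23.61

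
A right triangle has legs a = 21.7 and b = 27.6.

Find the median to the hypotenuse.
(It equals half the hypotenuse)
Hypotenuse c = √(a² + b²) = √(470.89 + 761.76) = √1232.65 ≈ 35.1091
Median to hypotenuse = c/2 ≈ 35.1091/2 ≈ 17.5546

Median = 17.55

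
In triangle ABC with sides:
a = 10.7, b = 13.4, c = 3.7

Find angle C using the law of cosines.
c² = a² + b² − 2ab·cos(C)  ⇒  cos(C) = (a² + b² − c²)/(2ab)
cos(C) = (10.7² + 13.4² − 3.7²)/(2·10.7·13.4) = (114.49 + 179.56 − 13.69)/286.76 = 280.36/286.76 ≈ 0.977682
C = arccos(0.977682) ≈ 12.1277°

C = 12.13°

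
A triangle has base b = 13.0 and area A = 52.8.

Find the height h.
A = ½·b·h  ⇒  h = 2A/b = 2·52.8/13.0 = 105.6/13.0 ≈ 8.12308

h = 8.123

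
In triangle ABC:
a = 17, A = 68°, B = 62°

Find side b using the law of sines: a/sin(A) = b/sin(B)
a/sin(A) = b/sin(B)  ⇒  b = a·sin(B)/sin(A) = 17·sin(62°)/sin(68°)
sin(62°) ≈ 0.882948, sin(68°) ≈ 0.927184
b ≈ 17·0.882948/0.927184 ≈ 15.0101/0.927184 ≈ 16.1889

b = 16.19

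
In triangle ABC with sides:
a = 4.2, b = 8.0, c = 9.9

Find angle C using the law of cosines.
c² = a² + b² − 2ab·cos(C)  ⇒  cos(C) = (a² + b² − c²)/(2ab)
cos(C) = (4.2² + 8.0² − 9.9²)/(2·4.2·8.0) = (17.64 + 64 − 98.01)/67.2 = -16.37/67.2 ≈ -0.243601
C = arccos(-0.243601) ≈ 104.099°

C = 104.1°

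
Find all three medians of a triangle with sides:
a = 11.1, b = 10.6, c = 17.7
Median formula: m_a = ½√(2b² + 2c² − a²) (and cyclically). a² = 123.21, b² = 112.36, c² = 313.29.
m_a = ½√(2·112.36 + 2·313.29 − 123.21) = ½√728.09 ≈ ½·26.9831 ≈ 13.4916
m_b = ½√(2·123.21 + 2·313.29 − 112.36) = ½√760.64 ≈ ½·27.5797 ≈ 13.7899
m_c = ½√(2·123.21 + 2·112.36 − 313.29) = ½√157.85 ≈ ½·12.5638 ≈ 6.28192

m_a = 13.49, m_b = 13.79, m_c = 6.282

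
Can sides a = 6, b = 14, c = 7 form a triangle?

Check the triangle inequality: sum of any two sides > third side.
a + b vs c: 6 + 14 = 20 > 7  ✓
a + c vs b: 6 + 7 = 13 ≤ 14  ✗
b + c vs a: 14 + 7 = 21 > 6  ✓

No: 6 + 7 = 13 is not > 14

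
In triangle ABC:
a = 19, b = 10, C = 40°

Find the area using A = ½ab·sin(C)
A = ½·a·b·sin(C) = ½·19·10·sin(40°)
sin(40°) ≈ 0.642788
A ≈ ½·190·0.642788 = 95·0.642788 ≈ 61.0648

Area = 61.06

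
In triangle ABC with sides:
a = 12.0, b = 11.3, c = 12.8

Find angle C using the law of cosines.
c² = a² + b² − 2ab·cos(C)  ⇒  cos(C) = (a² + b² − c²)/(2ab)
cos(C) = (12.0² + 11.3² − 12.8²)/(2·12.0·11.3) = (144 + 127.69 − 163.84)/271.2 = 107.85/271.2 ≈ 0.397677
C = arccos(0.397677) ≈ 66.567°

C = 66.57°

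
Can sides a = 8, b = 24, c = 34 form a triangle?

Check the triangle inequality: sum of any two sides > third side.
a + b vs c: 8 + 24 = 32 ≤ 34  ✗
a + c vs b: 8 + 34 = 42 > 24  ✓
b + c vs a: 24 + 34 = 58 > 8  ✓

No: 8 + 24 = 32 is not > 34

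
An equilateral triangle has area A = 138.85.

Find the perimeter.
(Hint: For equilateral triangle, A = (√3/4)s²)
A = (√3/4)s²  ⇒  s² = 4A/√3 = 4·138.85/√3 = 555.4/1.73205 ≈ 320.66
s ≈ √320.66 ≈ 17.907
Perimeter = 3s ≈ 3·17.907 ≈ 53.721

Perimeter = 53.72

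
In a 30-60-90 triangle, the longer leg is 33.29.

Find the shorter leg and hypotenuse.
In a 30-60-90 triangle the sides are in ratio 1 : √3 : 2, so short leg = long leg/√3 and hypotenuse = 2·(short leg).
Short leg = 33.29/√3 ≈ 33.29/1.73205 ≈ 19.22
Hypotenuse = 2·19.22 ≈ 38.44

Short leg = 19.22, Hypotenuse = 38.44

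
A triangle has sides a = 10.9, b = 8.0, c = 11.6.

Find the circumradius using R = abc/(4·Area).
First find the area with Heron's formula.
s = (10.9 + 8.0 + 11.6)/2 = 15.25
Area = √(s(s−a)(s−b)(s−c)) = √(15.25·4.35·7.25·3.65) ≈ √1755.46 ≈ 41.8982
abc = 10.9·8.0·11.6 = 1011.52
R = abc/(4·Area) ≈ 1011.52/(4·41.8982) = 1011.52/167.593 ≈ 6.03559

R = 6.036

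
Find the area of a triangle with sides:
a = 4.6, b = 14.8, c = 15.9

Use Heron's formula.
s = (4.6 + 14.8 + 15.9)/2 = 35.3/2 = 17.65
s − a = 13.05, s − b = 2.85, s − c = 1.75
s(s−a)(s−b)(s−c) = 17.65·13.05·2.85·1.75 ≈ 1148.78
Area = √1148.78 ≈ 33.8937

Area = 33.89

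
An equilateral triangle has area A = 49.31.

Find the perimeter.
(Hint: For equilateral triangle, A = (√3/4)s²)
A = (√3/4)s²  ⇒  s² = 4A/√3 = 4·49.31/√3 = 197.24/1.73205 ≈ 113.877
s ≈ √113.877 ≈ 10.6713
Perimeter = 3s ≈ 3·10.6713 ≈ 32.0139

Perimeter = 32.01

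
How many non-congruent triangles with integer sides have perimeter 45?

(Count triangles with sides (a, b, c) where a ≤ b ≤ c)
Let a ≤ b ≤ c with a + b + c = 45. The only binding inequality is a + b > c, i.e. 45 − c > c, so c < 45/2; and c ≥ 45/3 since c is the largest side.
So 15 ≤ c ≤ 22. For each c, b runs from ⌈(45 − c)/2⌉ up to c (then a = 45 − b − c satisfies 1 ≤ a ≤ b automatically), giving c − ⌈(45 − c)/2⌉ + 1 choices.
Summing over c: 1 + 2 + 4 + 5 + 7 + 8 + 10 + 11 = 48
Check (closed form: nearest integer to p²/48 for even p, (p+3)²/48 for odd p): (45+3)²/48 = 48²/48 = 2304/48 ≈ 48.00 → 48

48 triangles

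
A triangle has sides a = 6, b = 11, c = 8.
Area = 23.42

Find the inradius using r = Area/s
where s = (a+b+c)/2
s = (6 + 11 + 8)/2 = 25/2 = 12.5
r = Area/s = 23.42/12.5 ≈ 1.8736

r = 1.874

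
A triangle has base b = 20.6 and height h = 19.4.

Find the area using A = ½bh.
A = ½·b·h = ½·20.6·19.4 = ½·399.64 = 199.82

Area = 199.82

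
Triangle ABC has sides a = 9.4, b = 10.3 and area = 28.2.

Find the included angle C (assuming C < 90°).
Area = ½·a·b·sin(C)  ⇒  sin(C) = 2·Area/(a·b) = 2·28.2/(9.4·10.3) = 56.4/96.82 ≈ 0.582524
C = arcsin(0.582524) ≈ 35.6283° (taking the acute solution since C < 90°)

C = 35.63°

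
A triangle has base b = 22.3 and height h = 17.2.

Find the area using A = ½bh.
A = ½·b·h = ½·22.3·17.2 = ½·383.56 = 191.78

Area = 191.78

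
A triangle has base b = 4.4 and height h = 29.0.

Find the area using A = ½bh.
A = ½·b·h = ½·4.4·29.0 = ½·127.6 = 63.8

Area = 63.8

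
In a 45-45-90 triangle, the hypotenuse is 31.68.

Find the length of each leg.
In a 45-45-90 triangle hypotenuse = leg·√2, so leg = hypotenuse/√2.
Leg = 31.68/√2 ≈ 31.68/1.41421 ≈ 22.4011

Each leg = 22.4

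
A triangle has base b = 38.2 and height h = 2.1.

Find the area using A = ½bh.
A = ½·b·h = ½·38.2·2.1 = ½·80.22 = 40.11

Area = 40.11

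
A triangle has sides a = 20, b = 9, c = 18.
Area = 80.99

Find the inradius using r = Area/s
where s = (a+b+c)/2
s = (20 + 9 + 18)/2 = 47/2 = 23.5
r = Area/s = 80.99/23.5 ≈ 3.44638

r = 3.446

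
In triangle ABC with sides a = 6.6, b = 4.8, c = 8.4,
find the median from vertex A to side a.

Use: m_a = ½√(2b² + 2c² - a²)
m_a = ½√(2·4.8² + 2·8.4² − 6.6²) = ½√(2·23.04 + 2·70.56 − 43.56) = ½√(46.08 + 141.12 − 43.56) = ½√143.64
√143.64 ≈ 11.985, so m_a ≈ 5.9925

m_a = 5.992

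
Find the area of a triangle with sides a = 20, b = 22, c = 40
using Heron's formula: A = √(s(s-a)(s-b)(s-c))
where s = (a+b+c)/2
s = (20 + 22 + 40)/2 = 82/2 = 41
s − a = 21, s − b = 19, s − c = 1
s(s−a)(s−b)(s−c) = 41·21·19·1 = 16359
Area = √16359 ≈ 127.902

s = 41.0, Area = 127.9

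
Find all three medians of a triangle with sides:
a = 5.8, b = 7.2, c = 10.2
Median formula: m_a = ½√(2b² + 2c² − a²) (and cyclically). a² = 33.64, b² = 51.84, c² = 104.04.
m_a = ½√(2·51.84 + 2·104.04 − 33.64) = ½√278.12 ≈ ½·16.6769 ≈ 8.33847
m_b = ½√(2·33.64 + 2·104.04 − 51.84) = ½√223.52 ≈ ½·14.9506 ≈ 7.47529
m_c = ½√(2·33.64 + 2·51.84 − 104.04) = ½√66.92 ≈ ½·8.18046 ≈ 4.09023

m_a = 8.338, m_b = 7.475, m_c = 4.09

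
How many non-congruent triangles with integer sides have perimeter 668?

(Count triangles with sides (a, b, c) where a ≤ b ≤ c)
Let a ≤ b ≤ c with a + b + c = 668. The only binding inequality is a + b > c, i.e. 668 − c > c, so c < 668/2; and c ≥ 668/3 since c is the largest side.
So 223 ≤ c ≤ 333. For each c, b runs from ⌈(668 − c)/2⌉ up to c (then a = 668 − b − c satisfies 1 ≤ a ≤ b automatically), giving c − ⌈(668 − c)/2⌉ + 1 choices.
Summing over c: 1 + 3 + 4 + 6 + … + 165 + 166  (111 terms, c = 223, …, 333) = 9296
Check (closed form: nearest integer to p²/48 for even p, (p+3)²/48 for odd p): 668²/48 = 446224/48 ≈ 9296.33 → 9296

9296 triangles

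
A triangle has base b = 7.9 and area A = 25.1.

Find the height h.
A = ½·b·h  ⇒  h = 2A/b = 2·25.1/7.9 = 50.2/7.9 ≈ 6.35443

h = 6.354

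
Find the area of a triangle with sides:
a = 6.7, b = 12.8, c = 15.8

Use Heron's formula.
s = (6.7 + 12.8 + 15.8)/2 = 35.3/2 = 17.65
s − a = 10.95, s − b = 4.85, s − c = 1.85
s(s−a)(s−b)(s−c) = 17.65·10.95·4.85·1.85 ≈ 1734.09
Area = √1734.09 ≈ 41.6424

Area = 41.64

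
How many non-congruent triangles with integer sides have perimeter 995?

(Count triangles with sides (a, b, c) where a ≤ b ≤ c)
Let a ≤ b ≤ c with a + b + c = 995. The only binding inequality is a + b > c, i.e. 995 − c > c, so c < 995/2; and c ≥ 995/3 since c is the largest side.
So 332 ≤ c ≤ 497. For each c, b runs from ⌈(995 − c)/2⌉ up to c (then a = 995 − b − c satisfies 1 ≤ a ≤ b automatically), giving c − ⌈(995 − c)/2⌉ + 1 choices.
Summing over c: 1 + 3 + 4 + 6 + … + 247 + 249  (166 terms, c = 332, …, 497) = 20750
Check (closed form: nearest integer to p²/48 for even p, (p+3)²/48 for odd p): (995+3)²/48 = 998²/48 = 996004/48 ≈ 20750.08 → 20750

20750 triangles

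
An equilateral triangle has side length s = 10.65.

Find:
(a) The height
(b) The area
(a) The height splits the triangle into two 30-60-90 halves: h = s·√3/2 = 10.65·1.73205/2 ≈ 18.4463/2 ≈ 9.22317
(b) Area = (√3/4)·s² = (√3/4)·10.65² = (√3/4)·113.4225 ≈ 0.433013·113.4225 ≈ 49.1134

Height = 9.223, Area = 49.11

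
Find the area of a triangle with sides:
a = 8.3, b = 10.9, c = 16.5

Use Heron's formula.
s = (8.3 + 10.9 + 16.5)/2 = 35.7/2 = 17.85
s − a = 9.55, s − b = 6.95, s − c = 1.35
s(s−a)(s−b)(s−c) = 17.85·9.55·6.95·1.35 ≈ 1599.41
Area = √1599.41 ≈ 39.9926

Area = 39.99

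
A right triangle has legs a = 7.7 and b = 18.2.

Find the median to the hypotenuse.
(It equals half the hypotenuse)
Hypotenuse c = √(a² + b²) = √(59.29 + 331.24) = √390.53 ≈ 19.7618
Median to hypotenuse = c/2 ≈ 19.7618/2 ≈ 9.88092

Median = 9.881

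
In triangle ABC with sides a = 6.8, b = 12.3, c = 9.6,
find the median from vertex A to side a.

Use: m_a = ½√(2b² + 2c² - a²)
m_a = ½√(2·12.3² + 2·9.6² − 6.8²) = ½√(2·151.29 + 2·92.16 − 46.24) = ½√(302.58 + 184.32 − 46.24) = ½√440.66
√440.66 ≈ 20.9919, so m_a ≈ 10.496

m_a = 10.5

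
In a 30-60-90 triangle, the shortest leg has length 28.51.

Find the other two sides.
In a 30-60-90 triangle the sides are in ratio 1 : √3 : 2 (short leg : long leg : hypotenuse).
Long leg = 28.51·√3 ≈ 28.51·1.73205 ≈ 49.3808
Hypotenuse = 2·28.51 = 57.02

Long leg = 28.51√3 = 49.38, Hypotenuse = 57.02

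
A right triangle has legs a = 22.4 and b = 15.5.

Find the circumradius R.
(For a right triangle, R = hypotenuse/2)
Hypotenuse c = √(a² + b²) = √(501.76 + 240.25) = √742.01 ≈ 27.2399
R = c/2 ≈ 27.2399/2 ≈ 13.6199

R = 13.62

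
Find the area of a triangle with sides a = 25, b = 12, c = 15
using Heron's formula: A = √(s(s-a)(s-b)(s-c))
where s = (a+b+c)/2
s = (25 + 12 + 15)/2 = 52/2 = 26
s − a = 1, s − b = 14, s − c = 11
s(s−a)(s−b)(s−c) = 26·1·14·11 = 4004
Area = √4004 ≈ 63.2772

s = 26.0, Area = 63.28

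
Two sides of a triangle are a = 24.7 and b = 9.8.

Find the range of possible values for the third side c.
Triangle inequality: |a − b| < c < a + b
|a − b| = |24.7 − 9.8| = 14.9
a + b = 24.7 + 9.8 = 34.5

14.9 < c < 34.5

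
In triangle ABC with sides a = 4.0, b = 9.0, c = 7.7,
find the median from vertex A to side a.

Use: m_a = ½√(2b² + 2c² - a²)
m_a = ½√(2·9.0² + 2·7.7² − 4.0²) = ½√(2·81 + 2·59.29 − 16) = ½√(162 + 118.58 − 16) = ½√264.58
√264.58 ≈ 16.2659, so m_a ≈ 8.13296

m_a = 8.133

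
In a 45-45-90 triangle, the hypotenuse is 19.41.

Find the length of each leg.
In a 45-45-90 triangle hypotenuse = leg·√2, so leg = hypotenuse/√2.
Leg = 19.41/√2 ≈ 19.41/1.41421 ≈ 13.7249

Each leg = 13.72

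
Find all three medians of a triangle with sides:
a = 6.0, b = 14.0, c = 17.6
Median formula: m_a = ½√(2b² + 2c² − a²) (and cyclically). a² = 36, b² = 196, c² = 309.76.
m_a = ½√(2·196 + 2·309.76 − 36) = ½√975.52 ≈ ½·31.2333 ≈ 15.6167
m_b = ½√(2·36 + 2·309.76 − 196) = ½√495.52 ≈ ½·22.2603 ≈ 11.1301
m_c = ½√(2·36 + 2·196 − 309.76) = ½√154.24 ≈ ½·12.4193 ≈ 6.20967

m_a = 15.62, m_b = 11.13, m_c = 6.21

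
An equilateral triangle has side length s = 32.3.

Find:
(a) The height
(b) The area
(a) The height splits the triangle into two 30-60-90 halves: h = s·√3/2 = 32.3·1.73205/2 ≈ 55.9452/2 ≈ 27.9726
(b) Area = (√3/4)·s² = (√3/4)·32.3² = (√3/4)·1043.29 ≈ 0.433013·1043.29 ≈ 451.758

Height = 27.97, Area = 451.8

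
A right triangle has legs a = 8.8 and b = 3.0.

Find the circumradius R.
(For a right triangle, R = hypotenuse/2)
Hypotenuse c = √(a² + b²) = √(77.44 + 9) = √86.44 ≈ 9.29731
R = c/2 ≈ 9.29731/2 ≈ 4.64866

R = 4.649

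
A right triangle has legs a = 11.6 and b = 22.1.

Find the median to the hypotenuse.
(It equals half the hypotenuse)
Hypotenuse c = √(a² + b²) = √(134.56 + 488.41) = √622.97 ≈ 24.9594
Median to hypotenuse = c/2 ≈ 24.9594/2 ≈ 12.4797

Median = 12.48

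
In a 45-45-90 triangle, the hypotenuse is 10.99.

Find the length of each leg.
In a 45-45-90 triangle hypotenuse = leg·√2, so leg = hypotenuse/√2.
Leg = 10.99/√2 ≈ 10.99/1.41421 ≈ 7.7711

Each leg = 7.771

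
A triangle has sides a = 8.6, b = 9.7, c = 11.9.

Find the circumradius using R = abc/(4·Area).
First find the area with Heron's formula.
s = (8.6 + 9.7 + 11.9)/2 = 15.1
Area = √(s(s−a)(s−b)(s−c)) = √(15.1·6.5·5.4·3.2) ≈ √1696.03 ≈ 41.1829
abc = 8.6·9.7·11.9 = 992.698
R = abc/(4·Area) ≈ 992.698/(4·41.1829) = 992.698/164.732 ≈ 6.02615

R = 6.026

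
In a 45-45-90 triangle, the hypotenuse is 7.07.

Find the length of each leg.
In a 45-45-90 triangle hypotenuse = leg·√2, so leg = hypotenuse/√2.
Leg = 7.07/√2 ≈ 7.07/1.41421 ≈ 4.99924

Each leg = 4.999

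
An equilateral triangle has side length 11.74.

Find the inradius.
r = Area/s with s the semi-perimeter.
Area = (√3/4)·11.74² = (√3/4)·137.8276 ≈ 0.433013·137.8276 ≈ 59.6811
s = 3·11.74/2 = 17.61
r ≈ 59.6811/17.61 ≈ 3.38905
(Equivalently r = side/(2√3) = 11.74/3.4641 ≈ 3.38905.)

r = 3.389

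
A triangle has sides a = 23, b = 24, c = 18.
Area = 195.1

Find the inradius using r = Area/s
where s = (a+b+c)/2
s = (23 + 24 + 18)/2 = 65/2 = 32.5
r = Area/s = 195.1/32.5 ≈ 6.00308

r = 6.003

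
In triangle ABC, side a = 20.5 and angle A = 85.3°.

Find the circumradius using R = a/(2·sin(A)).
R = a/(2·sin(A)) = 20.5/(2·sin(85.3°))
sin(85.3°) ≈ 0.996637
R ≈ 20.5/(2·0.996637) = 20.5/1.99327 ≈ 10.2846

R = 10.28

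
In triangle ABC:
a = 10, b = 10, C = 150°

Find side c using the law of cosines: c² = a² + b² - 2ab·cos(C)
c² = 10² + 10² − 2·10·10·cos(150°)
cos(150°) ≈ -0.866025
c² ≈ 100 + 100 − 200·(-0.866025) ≈ 200 + 173.205 ≈ 373.205
c ≈ √373.205 ≈ 19.3185

c = 19.32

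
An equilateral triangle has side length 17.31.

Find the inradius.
r = Area/s with s the semi-perimeter.
Area = (√3/4)·17.31² = (√3/4)·299.6361 ≈ 0.433013·299.6361 ≈ 129.746
s = 3·17.31/2 = 25.965
r ≈ 129.746/25.965 ≈ 4.99697
(Equivalently r = side/(2√3) = 17.31/3.4641 ≈ 4.99697.)

r = 4.997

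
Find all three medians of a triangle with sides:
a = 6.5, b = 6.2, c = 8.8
Median formula: m_a = ½√(2b² + 2c² − a²) (and cyclically). a² = 42.25, b² = 38.44, c² = 77.44.
m_a = ½√(2·38.44 + 2·77.44 − 42.25) = ½√189.51 ≈ ½·13.7663 ≈ 6.88313
m_b = ½√(2·42.25 + 2·77.44 − 38.44) = ½√200.94 ≈ ½·14.1753 ≈ 7.08767
m_c = ½√(2·42.25 + 2·38.44 − 77.44) = ½√83.94 ≈ ½·9.16188 ≈ 4.58094

m_a = 6.883, m_b = 7.088, m_c = 4.581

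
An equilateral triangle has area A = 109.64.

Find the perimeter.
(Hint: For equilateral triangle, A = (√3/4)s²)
A = (√3/4)s²  ⇒  s² = 4A/√3 = 4·109.64/√3 = 438.56/1.73205 ≈ 253.203
s ≈ √253.203 ≈ 15.9123
Perimeter = 3s ≈ 3·15.9123 ≈ 47.737

Perimeter = 47.74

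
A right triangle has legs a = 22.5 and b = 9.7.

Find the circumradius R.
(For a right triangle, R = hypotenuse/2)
Hypotenuse c = √(a² + b²) = √(506.25 + 94.09) = √600.34 ≈ 24.5018
R = c/2 ≈ 24.5018/2 ≈ 12.2509

R = 12.25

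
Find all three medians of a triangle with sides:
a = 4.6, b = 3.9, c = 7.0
Median formula: m_a = ½√(2b² + 2c² − a²) (and cyclically). a² = 21.16, b² = 15.21, c² = 49.
m_a = ½√(2·15.21 + 2·49 − 21.16) = ½√107.26 ≈ ½·10.3566 ≈ 5.17832
m_b = ½√(2·21.16 + 2·49 − 15.21) = ½√125.11 ≈ ½·11.1853 ≈ 5.59263
m_c = ½√(2·21.16 + 2·15.21 − 49) = ½√23.74 ≈ ½·4.87237 ≈ 2.43619

m_a = 5.178, m_b = 5.593, m_c = 2.436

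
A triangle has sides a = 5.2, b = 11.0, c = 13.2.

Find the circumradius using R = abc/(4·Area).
First find the area with Heron's formula.
s = (5.2 + 11.0 + 13.2)/2 = 14.7
Area = √(s(s−a)(s−b)(s−c)) = √(14.7·9.5·3.7·1.5) ≈ √775.058 ≈ 27.8399
abc = 5.2·11.0·13.2 = 755.04
R = abc/(4·Area) ≈ 755.04/(4·27.8399) = 755.04/111.359 ≈ 6.78021

R = 6.78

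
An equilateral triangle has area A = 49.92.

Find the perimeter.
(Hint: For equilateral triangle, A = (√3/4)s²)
A = (√3/4)s²  ⇒  s² = 4A/√3 = 4·49.92/√3 = 199.68/1.73205 ≈ 115.285
s ≈ √115.285 ≈ 10.7371
Perimeter = 3s ≈ 3·10.7371 ≈ 32.2113

Perimeter = 32.21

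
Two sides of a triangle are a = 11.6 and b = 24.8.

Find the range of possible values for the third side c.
Triangle inequality: |a − b| < c < a + b
|a − b| = |11.6 − 24.8| = 13.2
a + b = 11.6 + 24.8 = 36.4

13.2 < c < 36.4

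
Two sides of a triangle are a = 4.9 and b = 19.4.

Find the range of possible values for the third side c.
Triangle inequality: |a − b| < c < a + b
|a − b| = |4.9 − 19.4| = 14.5
a + b = 4.9 + 19.4 = 24.3

14.5 < c < 24.3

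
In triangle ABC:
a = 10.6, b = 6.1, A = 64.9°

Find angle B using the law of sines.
a/sin(A) = b/sin(B)  ⇒  sin(B) = b·sin(A)/a = 6.1·sin(64.9°)/10.6
sin(64.9°) ≈ 0.905569
sin(B) ≈ 6.1·0.905569/10.6 ≈ 5.52397/10.6 ≈ 0.521129
B = arcsin(0.521129) ≈ 31.408°
(Since b ≤ a we need B ≤ A, so the obtuse alternative 180° − 31.408° ≈ 148.592° is rejected.)

B = 31.41°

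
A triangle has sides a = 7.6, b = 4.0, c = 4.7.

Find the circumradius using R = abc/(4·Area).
First find the area with Heron's formula.
s = (7.6 + 4.0 + 4.7)/2 = 8.15
Area = √(s(s−a)(s−b)(s−c)) = √(8.15·0.55·4.15·3.45) ≈ √64.1782 ≈ 8.01113
abc = 7.6·4.0·4.7 = 142.88
R = abc/(4·Area) ≈ 142.88/(4·8.01113) = 142.88/32.0445 ≈ 4.4588

R = 4.459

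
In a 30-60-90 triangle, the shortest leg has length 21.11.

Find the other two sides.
In a 30-60-90 triangle the sides are in ratio 1 : √3 : 2 (short leg : long leg : hypotenuse).
Long leg = 21.11·√3 ≈ 21.11·1.73205 ≈ 36.5636
Hypotenuse = 2·21.11 = 42.22

Long leg = 21.11√3 = 36.56, Hypotenuse = 42.22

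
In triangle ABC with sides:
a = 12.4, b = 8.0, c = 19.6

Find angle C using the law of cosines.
c² = a² + b² − 2ab·cos(C)  ⇒  cos(C) = (a² + b² − c²)/(2ab)
cos(C) = (12.4² + 8.0² − 19.6²)/(2·12.4·8.0) = (153.76 + 64 − 384.16)/198.4 = -166.4/198.4 ≈ -0.83871
C = arccos(-0.83871) ≈ 147.004°

C = 147°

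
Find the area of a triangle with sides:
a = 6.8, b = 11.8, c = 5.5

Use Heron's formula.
s = (6.8 + 11.8 + 5.5)/2 = 24.1/2 = 12.05
s − a = 5.25, s − b = 0.25, s − c = 6.55
s(s−a)(s−b)(s−c) = 12.05·5.25·0.25·6.55 ≈ 103.592
Area = √103.592 ≈ 10.178

Area = 10.18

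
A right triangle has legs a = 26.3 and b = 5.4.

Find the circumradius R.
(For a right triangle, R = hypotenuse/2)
Hypotenuse c = √(a² + b²) = √(691.69 + 29.16) = √720.85 ≈ 26.8486
R = c/2 ≈ 26.8486/2 ≈ 13.4243

R = 13.42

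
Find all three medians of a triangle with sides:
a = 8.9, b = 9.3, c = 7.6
Median formula: m_a = ½√(2b² + 2c² − a²) (and cyclically). a² = 79.21, b² = 86.49, c² = 57.76.
m_a = ½√(2·86.49 + 2·57.76 − 79.21) = ½√209.29 ≈ ½·14.4669 ≈ 7.23343
m_b = ½√(2·79.21 + 2·57.76 − 86.49) = ½√187.45 ≈ ½·13.6912 ≈ 6.84562
m_c = ½√(2·79.21 + 2·86.49 − 57.76) = ½√273.64 ≈ ½·16.5421 ≈ 8.27103

m_a = 7.233, m_b = 6.846, m_c = 8.271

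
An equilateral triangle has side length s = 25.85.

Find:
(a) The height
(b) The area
(a) The height splits the triangle into two 30-60-90 halves: h = s·√3/2 = 25.85·1.73205/2 ≈ 44.7735/2 ≈ 22.3868
(b) Area = (√3/4)·s² = (√3/4)·25.85² = (√3/4)·668.2225 ≈ 0.433013·668.2225 ≈ 289.349

Height = 22.39, Area = 289.3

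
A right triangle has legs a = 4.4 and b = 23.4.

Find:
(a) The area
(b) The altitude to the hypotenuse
(a) The legs are perpendicular, so Area = ½·a·b = ½·4.4·23.4 = ½·102.96 = 51.48
(b) Hypotenuse c = √(a² + b²) = √(19.36 + 547.56) = √566.92 ≈ 23.8101
    Area = ½·c·h_c  ⇒  h_c = 2·Area/c = 102.96/23.8101 ≈ 4.32422

Area = 51.48, h_c = 4.324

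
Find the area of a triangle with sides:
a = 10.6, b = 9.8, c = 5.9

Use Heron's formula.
s = (10.6 + 9.8 + 5.9)/2 = 26.3/2 = 13.15
s − a = 2.55, s − b = 3.35, s − c = 7.25
s(s−a)(s−b)(s−c) = 13.15·2.55·3.35·7.25 ≈ 814.421
Area = √814.421 ≈ 28.5381

Area = 28.54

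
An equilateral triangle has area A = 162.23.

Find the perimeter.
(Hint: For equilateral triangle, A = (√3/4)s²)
A = (√3/4)s²  ⇒  s² = 4A/√3 = 4·162.23/√3 = 648.92/1.73205 ≈ 374.654
s ≈ √374.654 ≈ 19.356
Perimeter = 3s ≈ 3·19.356 ≈ 58.068

Perimeter = 58.07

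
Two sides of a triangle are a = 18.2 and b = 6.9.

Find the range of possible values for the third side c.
Triangle inequality: |a − b| < c < a + b
|a − b| = |18.2 − 6.9| = 11.3
a + b = 18.2 + 6.9 = 25.1

11.3 < c < 25.1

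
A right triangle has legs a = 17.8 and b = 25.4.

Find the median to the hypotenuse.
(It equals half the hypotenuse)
Hypotenuse c = √(a² + b²) = √(316.84 + 645.16) = √962 ≈ 31.0161
Median to hypotenuse = c/2 ≈ 31.0161/2 ≈ 15.5081

Median = 15.51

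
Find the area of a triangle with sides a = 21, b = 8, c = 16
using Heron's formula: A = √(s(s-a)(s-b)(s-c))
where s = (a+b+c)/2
s = (21 + 8 + 16)/2 = 45/2 = 22.5
s − a = 1.5, s − b = 14.5, s − c = 6.5
s(s−a)(s−b)(s−c) = 22.5·1.5·14.5·6.5 = 3180.9375
Area = √3180.9375 ≈ 56.3998

s = 22.5, Area = 56.4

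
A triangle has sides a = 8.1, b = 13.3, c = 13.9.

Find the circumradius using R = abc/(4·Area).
First find the area with Heron's formula.
s = (8.1 + 13.3 + 13.9)/2 = 17.65
Area = √(s(s−a)(s−b)(s−c)) = √(17.65·9.55·4.35·3.75) ≈ √2749.59 ≈ 52.4366
abc = 8.1·13.3·13.9 = 1497.447
R = abc/(4·Area) ≈ 1497.447/(4·52.4366) = 1497.447/209.746 ≈ 7.13933

R = 7.139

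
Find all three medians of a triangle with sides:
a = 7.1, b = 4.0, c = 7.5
Median formula: m_a = ½√(2b² + 2c² − a²) (and cyclically). a² = 50.41, b² = 16, c² = 56.25.
m_a = ½√(2·16 + 2·56.25 − 50.41) = ½√94.09 ≈ ½·9.7 ≈ 4.85
m_b = ½√(2·50.41 + 2·56.25 − 16) = ½√197.32 ≈ ½·14.0471 ≈ 7.02353
m_c = ½√(2·50.41 + 2·16 − 56.25) = ½√76.57 ≈ ½·8.75043 ≈ 4.37521

m_a = 4.85, m_b = 7.024, m_c = 4.375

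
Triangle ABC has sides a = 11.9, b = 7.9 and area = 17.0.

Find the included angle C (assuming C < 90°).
Area = ½·a·b·sin(C)  ⇒  sin(C) = 2·Area/(a·b) = 2·17.0/(11.9·7.9) = 34/94.01 ≈ 0.361664
C = arcsin(0.361664) ≈ 21.2024° (taking the acute solution since C < 90°)

C = 21.2°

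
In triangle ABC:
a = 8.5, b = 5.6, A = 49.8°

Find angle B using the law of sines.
a/sin(A) = b/sin(B)  ⇒  sin(B) = b·sin(A)/a = 5.6·sin(49.8°)/8.5
sin(49.8°) ≈ 0.763796
sin(B) ≈ 5.6·0.763796/8.5 ≈ 4.27726/8.5 ≈ 0.503207
B = arcsin(0.503207) ≈ 30.2124°
(Since b ≤ a we need B ≤ A, so the obtuse alternative 180° − 30.2124° ≈ 149.788° is rejected.)

B = 30.21°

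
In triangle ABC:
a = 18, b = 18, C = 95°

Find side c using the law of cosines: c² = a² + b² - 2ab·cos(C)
c² = 18² + 18² − 2·18·18·cos(95°)
cos(95°) ≈ -0.0871557
c² ≈ 324 + 324 − 648·(-0.0871557) ≈ 648 + 56.4769 ≈ 704.477
c ≈ √704.477 ≈ 26.542

c = 26.54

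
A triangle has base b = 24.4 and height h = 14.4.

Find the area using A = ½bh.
A = ½·b·h = ½·24.4·14.4 = ½·351.36 = 175.68

Area = 175.68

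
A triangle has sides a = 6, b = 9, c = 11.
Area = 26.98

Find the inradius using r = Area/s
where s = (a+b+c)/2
s = (6 + 9 + 11)/2 = 26/2 = 13
r = Area/s = 26.98/13 ≈ 2.07538

r = 2.075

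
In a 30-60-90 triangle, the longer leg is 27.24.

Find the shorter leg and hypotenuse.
In a 30-60-90 triangle the sides are in ratio 1 : √3 : 2, so short leg = long leg/√3 and hypotenuse = 2·(short leg).
Short leg = 27.24/√3 ≈ 27.24/1.73205 ≈ 15.727
Hypotenuse = 2·15.727 ≈ 31.454

Short leg = 15.73, Hypotenuse = 31.45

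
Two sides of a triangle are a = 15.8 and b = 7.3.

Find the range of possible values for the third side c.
Triangle inequality: |a − b| < c < a + b
|a − b| = |15.8 − 7.3| = 8.5
a + b = 15.8 + 7.3 = 23.1

8.5 < c < 23.1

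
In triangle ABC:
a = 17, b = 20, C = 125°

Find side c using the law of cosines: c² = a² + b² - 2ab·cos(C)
c² = 17² + 20² − 2·17·20·cos(125°)
cos(125°) ≈ -0.573576
c² ≈ 289 + 400 − 680·(-0.573576) ≈ 689 + 390.032 ≈ 1079.03
c ≈ √1079.03 ≈ 32.8486

c = 32.85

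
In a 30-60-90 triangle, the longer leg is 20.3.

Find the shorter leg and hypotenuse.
In a 30-60-90 triangle the sides are in ratio 1 : √3 : 2, so short leg = long leg/√3 and hypotenuse = 2·(short leg).
Short leg = 20.3/√3 ≈ 20.3/1.73205 ≈ 11.7202
Hypotenuse = 2·11.7202 ≈ 23.4404

Short leg = 11.72, Hypotenuse = 23.44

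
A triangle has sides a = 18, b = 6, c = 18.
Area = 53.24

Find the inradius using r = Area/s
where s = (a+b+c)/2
s = (18 + 6 + 18)/2 = 42/2 = 21
r = Area/s = 53.24/21 ≈ 2.53524

r = 2.535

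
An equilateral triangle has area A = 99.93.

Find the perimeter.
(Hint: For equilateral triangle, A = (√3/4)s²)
A = (√3/4)s²  ⇒  s² = 4A/√3 = 4·99.93/√3 = 399.72/1.73205 ≈ 230.778
s ≈ √230.778 ≈ 15.1914
Perimeter = 3s ≈ 3·15.1914 ≈ 45.5742

Perimeter = 45.57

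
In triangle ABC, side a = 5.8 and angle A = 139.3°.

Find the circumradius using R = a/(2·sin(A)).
R = a/(2·sin(A)) = 5.8/(2·sin(139.3°))
sin(139.3°) ≈ 0.652098
R ≈ 5.8/(2·0.652098) = 5.8/1.3042 ≈ 4.44718

R = 4.447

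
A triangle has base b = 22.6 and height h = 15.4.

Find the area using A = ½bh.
A = ½·b·h = ½·22.6·15.4 = ½·348.04 = 174.02

Area = 174.02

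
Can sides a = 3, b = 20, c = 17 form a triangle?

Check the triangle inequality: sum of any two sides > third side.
a + b vs c: 3 + 20 = 23 > 17  ✓
a + c vs b: 3 + 17 = 20 ≤ 20  ✗
b + c vs a: 20 + 17 = 37 > 3  ✓

No: 3 + 17 = 20 is not > 20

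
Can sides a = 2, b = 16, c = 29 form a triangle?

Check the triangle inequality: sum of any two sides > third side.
a + b vs c: 2 + 16 = 18 ≤ 29  ✗
a + c vs b: 2 + 29 = 31 > 16  ✓
b + c vs a: 16 + 29 = 45 > 2  ✓

No: 2 + 16 = 18 is not > 29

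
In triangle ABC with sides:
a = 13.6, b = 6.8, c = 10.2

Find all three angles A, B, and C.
Law of cosines for each angle (a² = 184.96, b² = 46.24, c² = 104.04):
cos(A) = (b² + c² − a²)/(2bc) = (46.24 + 104.04 − 184.96)/(2·6.8·10.2) = -34.68/138.72 ≈ -0.25  ⇒  A ≈ 104.478°
cos(B) = (a² + c² − b²)/(2ac) = (184.96 + 104.04 − 46.24)/(2·13.6·10.2) = 242.76/277.44 ≈ 0.875  ⇒  B ≈ 28.955°
cos(C) = (a² + b² − c²)/(2ab) = (184.96 + 46.24 − 104.04)/(2·13.6·6.8) = 127.16/184.96 ≈ 0.6875  ⇒  C ≈ 46.5675°
Check: A + B + C ≈ 180°

A = 104.5°, B = 28.96°, C = 46.57°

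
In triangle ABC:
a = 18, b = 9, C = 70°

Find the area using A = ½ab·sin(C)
A = ½·a·b·sin(C) = ½·18·9·sin(70°)
sin(70°) ≈ 0.939693
A ≈ ½·162·0.939693 = 81·0.939693 ≈ 76.1151

Area = 76.12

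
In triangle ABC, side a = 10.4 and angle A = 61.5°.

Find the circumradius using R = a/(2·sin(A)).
R = a/(2·sin(A)) = 10.4/(2·sin(61.5°))
sin(61.5°) ≈ 0.878817
R ≈ 10.4/(2·0.878817) = 10.4/1.75763 ≈ 5.91704

R = 5.917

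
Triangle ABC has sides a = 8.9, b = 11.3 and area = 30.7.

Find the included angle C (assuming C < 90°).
Area = ½·a·b·sin(C)  ⇒  sin(C) = 2·Area/(a·b) = 2·30.7/(8.9·11.3) = 61.4/100.57 ≈ 0.61052
C = arcsin(0.61052) ≈ 37.6271° (taking the acute solution since C < 90°)

C = 37.63°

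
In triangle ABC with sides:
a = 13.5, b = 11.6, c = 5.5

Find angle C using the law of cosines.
c² = a² + b² − 2ab·cos(C)  ⇒  cos(C) = (a² + b² − c²)/(2ab)
cos(C) = (13.5² + 11.6² − 5.5²)/(2·13.5·11.6) = (182.25 + 134.56 − 30.25)/313.2 = 286.56/313.2 ≈ 0.914943
C = arccos(0.914943) ≈ 23.8024°

C = 23.8°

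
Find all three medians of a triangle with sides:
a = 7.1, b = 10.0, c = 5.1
Median formula: m_a = ½√(2b² + 2c² − a²) (and cyclically). a² = 50.41, b² = 100, c² = 26.01.
m_a = ½√(2·100 + 2·26.01 − 50.41) = ½√201.61 ≈ ½·14.1989 ≈ 7.09947
m_b = ½√(2·50.41 + 2·26.01 − 100) = ½√52.84 ≈ ½·7.26911 ≈ 3.63456
m_c = ½√(2·50.41 + 2·100 − 26.01) = ½√274.81 ≈ ½·16.5774 ≈ 8.2887

m_a = 7.099, m_b = 3.635, m_c = 8.289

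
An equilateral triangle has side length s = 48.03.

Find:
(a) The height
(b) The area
(a) The height splits the triangle into two 30-60-90 halves: h = s·√3/2 = 48.03·1.73205/2 ≈ 83.1904/2 ≈ 41.5952
(b) Area = (√3/4)·s² = (√3/4)·48.03² = (√3/4)·2306.8809 ≈ 0.433013·2306.8809 ≈ 998.909

Height = 41.6, Area = 998.9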